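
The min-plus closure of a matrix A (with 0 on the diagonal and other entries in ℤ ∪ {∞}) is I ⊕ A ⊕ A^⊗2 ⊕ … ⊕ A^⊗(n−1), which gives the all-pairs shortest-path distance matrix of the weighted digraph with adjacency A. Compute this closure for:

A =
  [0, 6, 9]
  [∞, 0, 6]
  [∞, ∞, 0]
Closure =
  [0, 6, 9]
  [∞, 0, 6]
  [∞, ∞, 0]

This is the Floyd-Warshall all-pairs shortest-path computation. For each intermediate vertex k = 0, 1, …, 2, update dist[i][j] ← min(dist[i][j], dist[i][k] + dist[k][j]). The final matrix gives, for each (i, j), the minimum total weight of any directed path from i to j (possibly empty when i = j).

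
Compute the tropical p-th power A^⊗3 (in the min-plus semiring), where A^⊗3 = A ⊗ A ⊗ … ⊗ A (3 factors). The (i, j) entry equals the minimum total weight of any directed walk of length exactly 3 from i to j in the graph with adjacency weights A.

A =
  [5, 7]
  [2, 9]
A^⊗3 =
  [14, 16]
  [11, 14]

Each entry (A^⊗3)_ij equals the minimum over all length-3 walks i = v_0 → v_1 → … → v_3 = j of Σ_t A[v_t][v_{t+1}]. For example, for (i, j) = (0, 1) we minimise over 4 possible intermediate vertex sequences; the minimum is 16, attained along the walk 0 → 1 → 0 → 1.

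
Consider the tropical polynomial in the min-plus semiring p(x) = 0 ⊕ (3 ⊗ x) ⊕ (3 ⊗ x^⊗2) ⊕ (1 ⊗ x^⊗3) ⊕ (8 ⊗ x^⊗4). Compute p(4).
p(4) = 0

A tropical monomial a ⊗ x^⊗i evaluates to a + i · x. Evaluating each term at x = 4:
  Term 0 contributes 0 + 0 · 4 = 0
  Term 1 contributes 3 + 1 · 4 = 7
  Term 2 contributes 3 + 2 · 4 = 11
  Term 3 contributes 1 + 3 · 4 = 13
  Term 4 contributes 8 + 4 · 4 = 24
p(4) = ⊕ of these = min[0, 7, 11, 13, 24] = 0.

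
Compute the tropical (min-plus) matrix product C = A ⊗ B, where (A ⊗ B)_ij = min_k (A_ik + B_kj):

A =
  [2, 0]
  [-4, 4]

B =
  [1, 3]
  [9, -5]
A ⊗ B =
  [3, -5]
  [-3, -1]

Apply the min-plus product entry-by-entry:
  C[0][0] = min over k of (A[0][0] + B[0][0] = 2 + 1 = 3, A[0][1] + B[1][0] = 0 + 9 = 9) = 3 (attained at k = 0)
  C[0][1] = min over k of (A[0][0] + B[0][1] = 2 + 3 = 5, A[0][1] + B[1][1] = 0 + -5 = -5) = -5 (attained at k = 1)
  C[1][0] = min over k of (A[1][0] + B[0][0] = -4 + 1 = -3, A[1][1] + B[1][0] = 4 + 9 = 13) = -3 (attained at k = 0)
  C[1][1] = min over k of (A[1][0] + B[0][1] = -4 + 3 = -1, A[1][1] + B[1][1] = 4 + -5 = -1) = -1 (attained at k = 0)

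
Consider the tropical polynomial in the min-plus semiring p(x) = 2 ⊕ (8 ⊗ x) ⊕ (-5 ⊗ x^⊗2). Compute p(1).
p(1) = -3

A tropical monomial a ⊗ x^⊗i evaluates to a + i · x. Evaluating each term at x = 1:
  Term 0 contributes 2 + 0 · 1 = 2
  Term 1 contributes 8 + 1 · 1 = 9
  Term 2 contributes -5 + 2 · 1 = -3
p(1) = ⊕ of these = min[2, 9, -3] = -3.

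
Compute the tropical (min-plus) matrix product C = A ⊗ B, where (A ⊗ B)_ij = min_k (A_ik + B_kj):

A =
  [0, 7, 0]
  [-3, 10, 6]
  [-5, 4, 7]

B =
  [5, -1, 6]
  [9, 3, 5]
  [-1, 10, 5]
A ⊗ B =
  [-1, -1, 5]
  [2, -4, 3]
  [0, -6, 1]

Apply the min-plus product entry-by-entry:
  C[0][0] = min over k of (A[0][0] + B[0][0] = 0 + 5 = 5, A[0][1] + B[1][0] = 7 + 9 = 16, A[0][2] + B[2][0] = 0 + -1 = -1) = -1 (attained at k = 2)
  C[0][1] = min over k of (A[0][0] + B[0][1] = 0 + -1 = -1, A[0][1] + B[1][1] = 7 + 3 = 10, A[0][2] + B[2][1] = 0 + 10 = 10) = -1 (attained at k = 0)
  C[0][2] = min over k of (A[0][0] + B[0][2] = 0 + 6 = 6, A[0][1] + B[1][2] = 7 + 5 = 12, A[0][2] + B[2][2] = 0 + 5 = 5) = 5 (attained at k = 2)
  C[1][0] = min over k of (A[1][0] + B[0][0] = -3 + 5 = 2, A[1][1] + B[1][0] = 10 + 9 = 19, A[1][2] + B[2][0] = 6 + -1 = 5) = 2 (attained at k = 0)
  C[1][1] = min over k of (A[1][0] + B[0][1] = -3 + -1 = -4, A[1][1] + B[1][1] = 10 + 3 = 13, A[1][2] + B[2][1] = 6 + 10 = 16) = -4 (attained at k = 0)
  C[1][2] = min over k of (A[1][0] + B[0][2] = -3 + 6 = 3, A[1][1] + B[1][2] = 10 + 5 = 15, A[1][2] + B[2][2] = 6 + 5 = 11) = 3 (attained at k = 0)
  C[2][0] = min over k of (A[2][0] + B[0][0] = -5 + 5 = 0, A[2][1] + B[1][0] = 4 + 9 = 13, A[2][2] + B[2][0] = 7 + -1 = 6) = 0 (attained at k = 0)
  C[2][1] = min over k of (A[2][0] + B[0][1] = -5 + -1 = -6, A[2][1] + B[1][1] = 4 + 3 = 7, A[2][2] + B[2][1] = 7 + 10 = 17) = -6 (attained at k = 0)
  C[2][2] = min over k of (A[2][0] + B[0][2] = -5 + 6 = 1, A[2][1] + B[1][2] = 4 + 5 = 9, A[2][2] + B[2][2] = 7 + 5 = 12) = 1 (attained at k = 0)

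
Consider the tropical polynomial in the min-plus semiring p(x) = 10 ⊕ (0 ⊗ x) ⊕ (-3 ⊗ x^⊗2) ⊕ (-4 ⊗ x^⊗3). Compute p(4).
p(4) = 4

A tropical monomial a ⊗ x^⊗i evaluates to a + i · x. Evaluating each term at x = 4:
  Term 0 contributes 10 + 0 · 4 = 10
  Term 1 contributes 0 + 1 · 4 = 4
  Term 2 contributes -3 + 2 · 4 = 5
  Term 3 contributes -4 + 3 · 4 = 8
p(4) = ⊕ of these = min[10, 4, 5, 8] = 4.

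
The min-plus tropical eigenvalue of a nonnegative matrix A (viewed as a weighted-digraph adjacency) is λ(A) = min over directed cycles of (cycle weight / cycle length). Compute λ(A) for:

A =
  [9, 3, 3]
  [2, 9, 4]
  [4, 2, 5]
λ(A) = 7/3

Enumerate directed cycles and compute their means (weight / length). Sample:
  cycle 0 → 0: weight = 9, length = 1, mean = 9/1 ≈ 9.000
  cycle 1 → 1: weight = 9, length = 1, mean = 9/1 ≈ 9.000
  cycle 2 → 2: weight = 5, length = 1, mean = 5/1 ≈ 5.000
  cycle 0 → 1 → 0: weight = 5, length = 2, mean = 5/2 ≈ 2.500
  cycle 0 → 2 → 0: weight = 7, length = 2, mean = 7/2 ≈ 3.500
  cycle 1 → 0 → 1: weight = 5, length = 2, mean = 5/2 ≈ 2.500
Minimum mean = 2.333, attained e.g. along the cycle 0 → 2 → 1 → 0 with weight 7 and length 3. So λ(A) = 7/3 = 7/3.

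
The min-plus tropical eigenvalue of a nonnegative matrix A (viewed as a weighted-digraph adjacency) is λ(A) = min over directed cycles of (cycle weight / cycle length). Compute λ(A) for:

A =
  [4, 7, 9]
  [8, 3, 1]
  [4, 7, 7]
λ(A) = 3

Enumerate directed cycles and compute their means (weight / length). Sample:
  cycle 0 → 0: weight = 4, length = 1, mean = 4/1 ≈ 4.000
  cycle 1 → 1: weight = 3, length = 1, mean = 3/1 ≈ 3.000
  cycle 2 → 2: weight = 7, length = 1, mean = 7/1 ≈ 7.000
  cycle 0 → 1 → 0: weight = 15, length = 2, mean = 15/2 ≈ 7.500
  cycle 0 → 2 → 0: weight = 13, length = 2, mean = 13/2 ≈ 6.500
  cycle 1 → 0 → 1: weight = 15, length = 2, mean = 15/2 ≈ 7.500
Minimum mean = 3.000, attained e.g. along the cycle 1 → 1 with weight 3 and length 1. So λ(A) = 3/1 = 3.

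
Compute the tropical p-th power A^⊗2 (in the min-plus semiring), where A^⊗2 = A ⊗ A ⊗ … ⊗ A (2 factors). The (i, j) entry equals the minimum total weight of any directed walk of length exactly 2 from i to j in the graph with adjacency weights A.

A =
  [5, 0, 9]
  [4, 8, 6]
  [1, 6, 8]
A^⊗2 =
  [4, 5, 6]
  [7, 4, 13]
  [6, 1, 10]

Each entry (A^⊗2)_ij equals the minimum over all length-2 walks i = v_0 → v_1 → … → v_2 = j of Σ_t A[v_t][v_{t+1}]. For example, for (i, j) = (0, 2) we minimise over 3 possible intermediate vertex sequences; the minimum is 6, attained along the walk 0 → 1 → 2.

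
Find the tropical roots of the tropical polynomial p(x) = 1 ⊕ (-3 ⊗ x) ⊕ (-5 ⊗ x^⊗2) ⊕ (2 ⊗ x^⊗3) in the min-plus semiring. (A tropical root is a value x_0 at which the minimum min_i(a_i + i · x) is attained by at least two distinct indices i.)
Roots: {-7, 2, 4}

Each tropical root is a break point of the lower envelope of the lines y = a_i + i · x (there are 4 lines, with slopes 0, 1, ..., 3). Only the lines that attain the minimum somewhere contribute to roots; other lines are dominated. Here the surviving (envelope) indices are i = 3, i = 2, i = 1, i = 0.
Intersections between consecutive envelope lines give the roots: for adjacent envelope indices i < j the intersection is x = (a_i − a_j) / (j − i). Reading off the sorted break points: {-7, 2, 4}.
Verification: at each break x_0, at least two indices attain the minimum of min_i(a_i + i · x_0).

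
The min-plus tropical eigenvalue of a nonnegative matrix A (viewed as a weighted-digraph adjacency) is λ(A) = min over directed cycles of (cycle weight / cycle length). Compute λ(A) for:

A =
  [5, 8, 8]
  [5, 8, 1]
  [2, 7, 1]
λ(A) = 1

Enumerate directed cycles and compute their means (weight / length). Sample:
  cycle 0 → 0: weight = 5, length = 1, mean = 5/1 ≈ 5.000
  cycle 1 → 1: weight = 8, length = 1, mean = 8/1 ≈ 8.000
  cycle 2 → 2: weight = 1, length = 1, mean = 1/1 ≈ 1.000
  cycle 0 → 1 → 0: weight = 13, length = 2, mean = 13/2 ≈ 6.500
  cycle 0 → 2 → 0: weight = 10, length = 2, mean = 10/2 ≈ 5.000
  cycle 1 → 0 → 1: weight = 13, length = 2, mean = 13/2 ≈ 6.500
Minimum mean = 1.000, attained e.g. along the cycle 2 → 2 with weight 1 and length 1. So λ(A) = 1/1 = 1.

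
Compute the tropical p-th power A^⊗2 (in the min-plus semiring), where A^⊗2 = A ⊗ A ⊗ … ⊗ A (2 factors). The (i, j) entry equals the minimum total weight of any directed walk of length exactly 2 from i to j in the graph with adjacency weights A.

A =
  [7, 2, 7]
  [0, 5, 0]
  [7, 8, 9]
A^⊗2 =
  [2, 7, 2]
  [5, 2, 5]
  [8, 9, 8]

Each entry (A^⊗2)_ij equals the minimum over all length-2 walks i = v_0 → v_1 → … → v_2 = j of Σ_t A[v_t][v_{t+1}]. For example, for (i, j) = (0, 2) we minimise over 3 possible intermediate vertex sequences; the minimum is 2, attained along the walk 0 → 1 → 2.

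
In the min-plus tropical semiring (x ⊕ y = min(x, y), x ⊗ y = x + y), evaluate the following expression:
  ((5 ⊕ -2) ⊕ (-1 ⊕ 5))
((5 ⊕ -2) ⊕ (-1 ⊕ 5)) = -2

Expand innermost to outermost. Recall ⊕ takes the minimum of its arguments and ⊗ takes their sum. Working out the expression ((5 ⊕ -2) ⊕ (-1 ⊕ 5)) gives -2.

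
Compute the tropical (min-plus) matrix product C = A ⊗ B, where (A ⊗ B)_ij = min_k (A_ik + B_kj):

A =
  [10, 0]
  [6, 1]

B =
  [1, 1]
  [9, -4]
A ⊗ B =
  [9, -4]
  [7, -3]

Apply the min-plus product entry-by-entry:
  C[0][0] = min over k of (A[0][0] + B[0][0] = 10 + 1 = 11, A[0][1] + B[1][0] = 0 + 9 = 9) = 9 (attained at k = 1)
  C[0][1] = min over k of (A[0][0] + B[0][1] = 10 + 1 = 11, A[0][1] + B[1][1] = 0 + -4 = -4) = -4 (attained at k = 1)
  C[1][0] = min over k of (A[1][0] + B[0][0] = 6 + 1 = 7, A[1][1] + B[1][0] = 1 + 9 = 10) = 7 (attained at k = 0)
  C[1][1] = min over k of (A[1][0] + B[0][1] = 6 + 1 = 7, A[1][1] + B[1][1] = 1 + -4 = -3) = -3 (attained at k = 1)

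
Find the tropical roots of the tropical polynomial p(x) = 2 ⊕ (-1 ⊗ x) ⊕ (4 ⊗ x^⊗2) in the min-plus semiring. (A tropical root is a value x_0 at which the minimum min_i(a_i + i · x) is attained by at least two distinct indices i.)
Roots: {-5, 3}

Each tropical root is a break point of the lower envelope of the lines y = a_i + i · x (there are 3 lines, with slopes 0, 1, ..., 2). Only the lines that attain the minimum somewhere contribute to roots; other lines are dominated. Here the surviving (envelope) indices are i = 2, i = 1, i = 0.
Intersections between consecutive envelope lines give the roots: for adjacent envelope indices i < j the intersection is x = (a_i − a_j) / (j − i). Reading off the sorted break points: {-5, 3}.
Verification: at each break x_0, at least two indices attain the minimum of min_i(a_i + i · x_0).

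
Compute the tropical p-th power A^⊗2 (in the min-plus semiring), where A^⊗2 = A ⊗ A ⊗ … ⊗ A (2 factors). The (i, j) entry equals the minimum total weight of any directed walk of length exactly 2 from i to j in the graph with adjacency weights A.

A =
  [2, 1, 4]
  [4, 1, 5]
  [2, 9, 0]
A^⊗2 =
  [4, 2, 4]
  [5, 2, 5]
  [2, 3, 0]

Each entry (A^⊗2)_ij equals the minimum over all length-2 walks i = v_0 → v_1 → … → v_2 = j of Σ_t A[v_t][v_{t+1}]. For example, for (i, j) = (0, 2) we minimise over 3 possible intermediate vertex sequences; the minimum is 4, attained along the walk 0 → 2 → 2.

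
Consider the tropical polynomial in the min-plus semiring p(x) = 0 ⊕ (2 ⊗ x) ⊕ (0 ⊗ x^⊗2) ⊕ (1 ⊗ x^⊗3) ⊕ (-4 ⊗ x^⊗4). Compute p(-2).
p(-2) = -12

A tropical monomial a ⊗ x^⊗i evaluates to a + i · x. Evaluating each term at x = -2:
  Term 0 contributes 0 + 0 · -2 = 0
  Term 1 contributes 2 + 1 · -2 = 0
  Term 2 contributes 0 + 2 · -2 = -4
  Term 3 contributes 1 + 3 · -2 = -5
  Term 4 contributes -4 + 4 · -2 = -12
p(-2) = ⊕ of these = min[0, 0, -4, -5, -12] = -12.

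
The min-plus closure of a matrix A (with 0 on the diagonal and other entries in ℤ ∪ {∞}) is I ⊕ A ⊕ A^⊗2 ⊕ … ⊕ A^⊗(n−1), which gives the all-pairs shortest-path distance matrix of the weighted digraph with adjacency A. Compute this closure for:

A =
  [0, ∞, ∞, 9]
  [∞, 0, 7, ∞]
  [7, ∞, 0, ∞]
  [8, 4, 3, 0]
Closure =
  [0, 13, 12, 9]
  [14, 0, 7, 23]
  [7, 20, 0, 16]
  [8, 4, 3, 0]

This is the Floyd-Warshall all-pairs shortest-path computation. For each intermediate vertex k = 0, 1, …, 3, update dist[i][j] ← min(dist[i][j], dist[i][k] + dist[k][j]). The final matrix gives, for each (i, j), the minimum total weight of any directed path from i to j (possibly empty when i = j).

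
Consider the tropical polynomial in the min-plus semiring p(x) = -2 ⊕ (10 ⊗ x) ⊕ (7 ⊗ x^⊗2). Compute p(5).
p(5) = -2

A tropical monomial a ⊗ x^⊗i evaluates to a + i · x. Evaluating each term at x = 5:
  Term 0 contributes -2 + 0 · 5 = -2
  Term 1 contributes 10 + 1 · 5 = 15
  Term 2 contributes 7 + 2 · 5 = 17
p(5) = ⊕ of these = min[-2, 15, 17] = -2.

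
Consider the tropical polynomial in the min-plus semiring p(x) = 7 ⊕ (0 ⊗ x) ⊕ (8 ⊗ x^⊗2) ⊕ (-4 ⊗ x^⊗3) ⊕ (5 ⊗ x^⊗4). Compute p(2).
p(2) = 2

A tropical monomial a ⊗ x^⊗i evaluates to a + i · x. Evaluating each term at x = 2:
  Term 0 contributes 7 + 0 · 2 = 7
  Term 1 contributes 0 + 1 · 2 = 2
  Term 2 contributes 8 + 2 · 2 = 12
  Term 3 contributes -4 + 3 · 2 = 2
  Term 4 contributes 5 + 4 · 2 = 13
p(2) = ⊕ of these = min[7, 2, 12, 2, 13] = 2.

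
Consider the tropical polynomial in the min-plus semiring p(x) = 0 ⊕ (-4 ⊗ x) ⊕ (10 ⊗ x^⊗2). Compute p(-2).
p(-2) = -6

A tropical monomial a ⊗ x^⊗i evaluates to a + i · x. Evaluating each term at x = -2:
  Term 0 contributes 0 + 0 · -2 = 0
  Term 1 contributes -4 + 1 · -2 = -6
  Term 2 contributes 10 + 2 · -2 = 6
p(-2) = ⊕ of these = min[0, -6, 6] = -6.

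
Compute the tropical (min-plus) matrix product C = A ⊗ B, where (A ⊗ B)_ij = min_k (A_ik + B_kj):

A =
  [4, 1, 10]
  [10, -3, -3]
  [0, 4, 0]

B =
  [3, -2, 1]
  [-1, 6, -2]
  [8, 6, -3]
A ⊗ B =
  [0, 2, -1]
  [-4, 3, -6]
  [3, -2, -3]

Apply the min-plus product entry-by-entry:
  C[0][0] = min over k of (A[0][0] + B[0][0] = 4 + 3 = 7, A[0][1] + B[1][0] = 1 + -1 = 0, A[0][2] + B[2][0] = 10 + 8 = 18) = 0 (attained at k = 1)
  C[0][1] = min over k of (A[0][0] + B[0][1] = 4 + -2 = 2, A[0][1] + B[1][1] = 1 + 6 = 7, A[0][2] + B[2][1] = 10 + 6 = 16) = 2 (attained at k = 0)
  C[0][2] = min over k of (A[0][0] + B[0][2] = 4 + 1 = 5, A[0][1] + B[1][2] = 1 + -2 = -1, A[0][2] + B[2][2] = 10 + -3 = 7) = -1 (attained at k = 1)
  C[1][0] = min over k of (A[1][0] + B[0][0] = 10 + 3 = 13, A[1][1] + B[1][0] = -3 + -1 = -4, A[1][2] + B[2][0] = -3 + 8 = 5) = -4 (attained at k = 1)
  C[1][1] = min over k of (A[1][0] + B[0][1] = 10 + -2 = 8, A[1][1] + B[1][1] = -3 + 6 = 3, A[1][2] + B[2][1] = -3 + 6 = 3) = 3 (attained at k = 1)
  C[1][2] = min over k of (A[1][0] + B[0][2] = 10 + 1 = 11, A[1][1] + B[1][2] = -3 + -2 = -5, A[1][2] + B[2][2] = -3 + -3 = -6) = -6 (attained at k = 2)
  C[2][0] = min over k of (A[2][0] + B[0][0] = 0 + 3 = 3, A[2][1] + B[1][0] = 4 + -1 = 3, A[2][2] + B[2][0] = 0 + 8 = 8) = 3 (attained at k = 0)
  C[2][1] = min over k of (A[2][0] + B[0][1] = 0 + -2 = -2, A[2][1] + B[1][1] = 4 + 6 = 10, A[2][2] + B[2][1] = 0 + 6 = 6) = -2 (attained at k = 0)
  C[2][2] = min over k of (A[2][0] + B[0][2] = 0 + 1 = 1, A[2][1] + B[1][2] = 4 + -2 = 2, A[2][2] + B[2][2] = 0 + -3 = -3) = -3 (attained at k = 2)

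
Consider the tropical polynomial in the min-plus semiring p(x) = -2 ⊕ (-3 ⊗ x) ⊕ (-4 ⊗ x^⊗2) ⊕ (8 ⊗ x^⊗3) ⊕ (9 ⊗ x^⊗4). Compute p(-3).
p(-3) = -10

A tropical monomial a ⊗ x^⊗i evaluates to a + i · x. Evaluating each term at x = -3:
  Term 0 contributes -2 + 0 · -3 = -2
  Term 1 contributes -3 + 1 · -3 = -6
  Term 2 contributes -4 + 2 · -3 = -10
  Term 3 contributes 8 + 3 · -3 = -1
  Term 4 contributes 9 + 4 · -3 = -3
p(-3) = ⊕ of these = min[-2, -6, -10, -1, -3] = -10.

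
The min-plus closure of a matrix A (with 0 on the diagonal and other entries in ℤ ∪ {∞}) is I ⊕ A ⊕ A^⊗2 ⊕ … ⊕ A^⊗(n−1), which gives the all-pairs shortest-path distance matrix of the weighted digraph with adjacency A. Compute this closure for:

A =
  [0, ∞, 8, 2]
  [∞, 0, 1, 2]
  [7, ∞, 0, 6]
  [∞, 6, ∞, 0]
Closure =
  [0, 8, 8, 2]
  [8, 0, 1, 2]
  [7, 12, 0, 6]
  [14, 6, 7, 0]

This is the Floyd-Warshall all-pairs shortest-path computation. For each intermediate vertex k = 0, 1, …, 3, update dist[i][j] ← min(dist[i][j], dist[i][k] + dist[k][j]). The final matrix gives, for each (i, j), the minimum total weight of any directed path from i to j (possibly empty when i = j).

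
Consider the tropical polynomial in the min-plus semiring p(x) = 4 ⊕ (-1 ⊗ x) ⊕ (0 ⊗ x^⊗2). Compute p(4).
p(4) = 3

A tropical monomial a ⊗ x^⊗i evaluates to a + i · x. Evaluating each term at x = 4:
  Term 0 contributes 4 + 0 · 4 = 4
  Term 1 contributes -1 + 1 · 4 = 3
  Term 2 contributes 0 + 2 · 4 = 8
p(4) = ⊕ of these = min[4, 3, 8] = 3.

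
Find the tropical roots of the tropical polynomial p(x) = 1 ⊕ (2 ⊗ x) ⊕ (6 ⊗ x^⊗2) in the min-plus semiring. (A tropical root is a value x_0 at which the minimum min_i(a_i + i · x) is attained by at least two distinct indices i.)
Roots: {-4, -1}

Each tropical root is a break point of the lower envelope of the lines y = a_i + i · x (there are 3 lines, with slopes 0, 1, ..., 2). Only the lines that attain the minimum somewhere contribute to roots; other lines are dominated. Here the surviving (envelope) indices are i = 2, i = 1, i = 0.
Intersections between consecutive envelope lines give the roots: for adjacent envelope indices i < j the intersection is x = (a_i − a_j) / (j − i). Reading off the sorted break points: {-4, -1}.
Verification: at each break x_0, at least two indices attain the minimum of min_i(a_i + i · x_0).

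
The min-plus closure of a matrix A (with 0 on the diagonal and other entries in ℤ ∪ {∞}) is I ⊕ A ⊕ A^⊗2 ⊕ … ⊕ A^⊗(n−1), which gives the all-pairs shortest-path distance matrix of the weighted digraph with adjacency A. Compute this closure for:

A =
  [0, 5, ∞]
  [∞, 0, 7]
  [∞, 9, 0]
Closure =
  [0, 5, 12]
  [∞, 0, 7]
  [∞, 9, 0]

This is the Floyd-Warshall all-pairs shortest-path computation. For each intermediate vertex k = 0, 1, …, 2, update dist[i][j] ← min(dist[i][j], dist[i][k] + dist[k][j]). The final matrix gives, for each (i, j), the minimum total weight of any directed path from i to j (possibly empty when i = j).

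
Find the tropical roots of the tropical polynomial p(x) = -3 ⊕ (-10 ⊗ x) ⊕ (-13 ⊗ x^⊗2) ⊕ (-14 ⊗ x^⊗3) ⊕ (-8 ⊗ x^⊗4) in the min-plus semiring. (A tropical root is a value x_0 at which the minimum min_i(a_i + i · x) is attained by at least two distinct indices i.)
Roots: {-6, 1, 3, 7}

Each tropical root is a break point of the lower envelope of the lines y = a_i + i · x (there are 5 lines, with slopes 0, 1, ..., 4). Only the lines that attain the minimum somewhere contribute to roots; other lines are dominated. Here the surviving (envelope) indices are i = 4, i = 3, i = 2, i = 1, i = 0.
Intersections between consecutive envelope lines give the roots: for adjacent envelope indices i < j the intersection is x = (a_i − a_j) / (j − i). Reading off the sorted break points: {-6, 1, 3, 7}.
Verification: at each break x_0, at least two indices attain the minimum of min_i(a_i + i · x_0).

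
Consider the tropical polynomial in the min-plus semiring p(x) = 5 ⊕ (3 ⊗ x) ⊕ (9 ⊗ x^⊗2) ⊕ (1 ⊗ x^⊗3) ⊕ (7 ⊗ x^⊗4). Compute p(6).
p(6) = 5

A tropical monomial a ⊗ x^⊗i evaluates to a + i · x. Evaluating each term at x = 6:
  Term 0 contributes 5 + 0 · 6 = 5
  Term 1 contributes 3 + 1 · 6 = 9
  Term 2 contributes 9 + 2 · 6 = 21
  Term 3 contributes 1 + 3 · 6 = 19
  Term 4 contributes 7 + 4 · 6 = 31
p(6) = ⊕ of these = min[5, 9, 21, 19, 31] = 5.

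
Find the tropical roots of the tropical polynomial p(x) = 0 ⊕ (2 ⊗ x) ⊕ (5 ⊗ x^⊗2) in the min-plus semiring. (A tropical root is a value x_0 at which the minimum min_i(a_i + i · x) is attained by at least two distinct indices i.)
Roots: {-3, -2}

Each tropical root is a break point of the lower envelope of the lines y = a_i + i · x (there are 3 lines, with slopes 0, 1, ..., 2). Only the lines that attain the minimum somewhere contribute to roots; other lines are dominated. Here the surviving (envelope) indices are i = 2, i = 1, i = 0.
Intersections between consecutive envelope lines give the roots: for adjacent envelope indices i < j the intersection is x = (a_i − a_j) / (j − i). Reading off the sorted break points: {-3, -2}.
Verification: at each break x_0, at least two indices attain the minimum of min_i(a_i + i · x_0).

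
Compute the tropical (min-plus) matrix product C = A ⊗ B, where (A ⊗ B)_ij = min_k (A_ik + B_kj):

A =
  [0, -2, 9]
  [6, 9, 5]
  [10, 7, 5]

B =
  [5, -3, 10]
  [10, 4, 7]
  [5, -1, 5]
A ⊗ B =
  [5, -3, 5]
  [10, 3, 10]
  [10, 4, 10]

Apply the min-plus product entry-by-entry:
  C[0][0] = min over k of (A[0][0] + B[0][0] = 0 + 5 = 5, A[0][1] + B[1][0] = -2 + 10 = 8, A[0][2] + B[2][0] = 9 + 5 = 14) = 5 (attained at k = 0)
  C[0][1] = min over k of (A[0][0] + B[0][1] = 0 + -3 = -3, A[0][1] + B[1][1] = -2 + 4 = 2, A[0][2] + B[2][1] = 9 + -1 = 8) = -3 (attained at k = 0)
  C[0][2] = min over k of (A[0][0] + B[0][2] = 0 + 10 = 10, A[0][1] + B[1][2] = -2 + 7 = 5, A[0][2] + B[2][2] = 9 + 5 = 14) = 5 (attained at k = 1)
  C[1][0] = min over k of (A[1][0] + B[0][0] = 6 + 5 = 11, A[1][1] + B[1][0] = 9 + 10 = 19, A[1][2] + B[2][0] = 5 + 5 = 10) = 10 (attained at k = 2)
  C[1][1] = min over k of (A[1][0] + B[0][1] = 6 + -3 = 3, A[1][1] + B[1][1] = 9 + 4 = 13, A[1][2] + B[2][1] = 5 + -1 = 4) = 3 (attained at k = 0)
  C[1][2] = min over k of (A[1][0] + B[0][2] = 6 + 10 = 16, A[1][1] + B[1][2] = 9 + 7 = 16, A[1][2] + B[2][2] = 5 + 5 = 10) = 10 (attained at k = 2)
  C[2][0] = min over k of (A[2][0] + B[0][0] = 10 + 5 = 15, A[2][1] + B[1][0] = 7 + 10 = 17, A[2][2] + B[2][0] = 5 + 5 = 10) = 10 (attained at k = 2)
  C[2][1] = min over k of (A[2][0] + B[0][1] = 10 + -3 = 7, A[2][1] + B[1][1] = 7 + 4 = 11, A[2][2] + B[2][1] = 5 + -1 = 4) = 4 (attained at k = 2)
  C[2][2] = min over k of (A[2][0] + B[0][2] = 10 + 10 = 20, A[2][1] + B[1][2] = 7 + 7 = 14, A[2][2] + B[2][2] = 5 + 5 = 10) = 10 (attained at k = 2)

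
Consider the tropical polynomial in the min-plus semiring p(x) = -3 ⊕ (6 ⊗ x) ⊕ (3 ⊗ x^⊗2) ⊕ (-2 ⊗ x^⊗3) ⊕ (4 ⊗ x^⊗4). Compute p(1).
p(1) = -3

A tropical monomial a ⊗ x^⊗i evaluates to a + i · x. Evaluating each term at x = 1:
  Term 0 contributes -3 + 0 · 1 = -3
  Term 1 contributes 6 + 1 · 1 = 7
  Term 2 contributes 3 + 2 · 1 = 5
  Term 3 contributes -2 + 3 · 1 = 1
  Term 4 contributes 4 + 4 · 1 = 8
p(1) = ⊕ of these = min[-3, 7, 5, 1, 8] = -3.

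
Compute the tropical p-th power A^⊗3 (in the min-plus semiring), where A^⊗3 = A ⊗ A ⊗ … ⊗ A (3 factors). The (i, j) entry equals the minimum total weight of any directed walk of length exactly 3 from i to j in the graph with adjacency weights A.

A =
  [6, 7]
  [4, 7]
A^⊗3 =
  [17, 18]
  [15, 17]

Each entry (A^⊗3)_ij equals the minimum over all length-3 walks i = v_0 → v_1 → … → v_3 = j of Σ_t A[v_t][v_{t+1}]. For example, for (i, j) = (0, 1) we minimise over 4 possible intermediate vertex sequences; the minimum is 18, attained along the walk 0 → 1 → 0 → 1.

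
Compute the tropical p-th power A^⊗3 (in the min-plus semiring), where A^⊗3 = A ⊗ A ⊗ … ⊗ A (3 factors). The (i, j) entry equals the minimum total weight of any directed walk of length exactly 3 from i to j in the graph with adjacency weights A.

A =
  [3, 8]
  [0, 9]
A^⊗3 =
  [9, 14]
  [6, 11]

Each entry (A^⊗3)_ij equals the minimum over all length-3 walks i = v_0 → v_1 → … → v_3 = j of Σ_t A[v_t][v_{t+1}]. For example, for (i, j) = (0, 1) we minimise over 4 possible intermediate vertex sequences; the minimum is 14, attained along the walk 0 → 0 → 0 → 1.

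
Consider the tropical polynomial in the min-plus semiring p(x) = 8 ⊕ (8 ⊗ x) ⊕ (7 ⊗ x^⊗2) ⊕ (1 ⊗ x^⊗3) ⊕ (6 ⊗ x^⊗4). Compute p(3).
p(3) = 8

A tropical monomial a ⊗ x^⊗i evaluates to a + i · x. Evaluating each term at x = 3:
  Term 0 contributes 8 + 0 · 3 = 8
  Term 1 contributes 8 + 1 · 3 = 11
  Term 2 contributes 7 + 2 · 3 = 13
  Term 3 contributes 1 + 3 · 3 = 10
  Term 4 contributes 6 + 4 · 3 = 18
p(3) = ⊕ of these = min[8, 11, 13, 10, 18] = 8.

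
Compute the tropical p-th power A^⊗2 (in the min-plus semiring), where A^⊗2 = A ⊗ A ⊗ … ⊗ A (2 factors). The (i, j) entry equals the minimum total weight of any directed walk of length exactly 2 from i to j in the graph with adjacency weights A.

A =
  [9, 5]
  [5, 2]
A^⊗2 =
  [10, 7]
  [7, 4]

Each entry (A^⊗2)_ij equals the minimum over all length-2 walks i = v_0 → v_1 → … → v_2 = j of Σ_t A[v_t][v_{t+1}]. For example, for (i, j) = (0, 1) we minimise over 2 possible intermediate vertex sequences; the minimum is 7, attained along the walk 0 → 1 → 1.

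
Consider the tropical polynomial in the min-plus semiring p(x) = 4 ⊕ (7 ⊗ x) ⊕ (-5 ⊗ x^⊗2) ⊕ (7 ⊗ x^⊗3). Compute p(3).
p(3) = 1

A tropical monomial a ⊗ x^⊗i evaluates to a + i · x. Evaluating each term at x = 3:
  Term 0 contributes 4 + 0 · 3 = 4
  Term 1 contributes 7 + 1 · 3 = 10
  Term 2 contributes -5 + 2 · 3 = 1
  Term 3 contributes 7 + 3 · 3 = 16
p(3) = ⊕ of these = min[4, 10, 1, 16] = 1.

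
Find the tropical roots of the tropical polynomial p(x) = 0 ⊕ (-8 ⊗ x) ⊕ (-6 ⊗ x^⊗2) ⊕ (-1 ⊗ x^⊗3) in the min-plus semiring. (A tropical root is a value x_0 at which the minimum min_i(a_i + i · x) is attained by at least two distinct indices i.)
Roots: {-5, -2, 8}

Each tropical root is a break point of the lower envelope of the lines y = a_i + i · x (there are 4 lines, with slopes 0, 1, ..., 3). Only the lines that attain the minimum somewhere contribute to roots; other lines are dominated. Here the surviving (envelope) indices are i = 3, i = 2, i = 1, i = 0.
Intersections between consecutive envelope lines give the roots: for adjacent envelope indices i < j the intersection is x = (a_i − a_j) / (j − i). Reading off the sorted break points: {-5, -2, 8}.
Verification: at each break x_0, at least two indices attain the minimum of min_i(a_i + i · x_0).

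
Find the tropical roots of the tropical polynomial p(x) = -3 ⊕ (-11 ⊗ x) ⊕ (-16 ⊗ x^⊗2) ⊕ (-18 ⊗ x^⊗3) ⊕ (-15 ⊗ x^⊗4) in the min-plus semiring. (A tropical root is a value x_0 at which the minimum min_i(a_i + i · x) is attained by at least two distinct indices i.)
Roots: {-3, 2, 5, 8}

Each tropical root is a break point of the lower envelope of the lines y = a_i + i · x (there are 5 lines, with slopes 0, 1, ..., 4). Only the lines that attain the minimum somewhere contribute to roots; other lines are dominated. Here the surviving (envelope) indices are i = 4, i = 3, i = 2, i = 1, i = 0.
Intersections between consecutive envelope lines give the roots: for adjacent envelope indices i < j the intersection is x = (a_i − a_j) / (j − i). Reading off the sorted break points: {-3, 2, 5, 8}.
Verification: at each break x_0, at least two indices attain the minimum of min_i(a_i + i · x_0).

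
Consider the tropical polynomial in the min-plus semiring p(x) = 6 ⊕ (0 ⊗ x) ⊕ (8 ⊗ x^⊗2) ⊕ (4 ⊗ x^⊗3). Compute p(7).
p(7) = 6

A tropical monomial a ⊗ x^⊗i evaluates to a + i · x. Evaluating each term at x = 7:
  Term 0 contributes 6 + 0 · 7 = 6
  Term 1 contributes 0 + 1 · 7 = 7
  Term 2 contributes 8 + 2 · 7 = 22
  Term 3 contributes 4 + 3 · 7 = 25
p(7) = ⊕ of these = min[6, 7, 22, 25] = 6.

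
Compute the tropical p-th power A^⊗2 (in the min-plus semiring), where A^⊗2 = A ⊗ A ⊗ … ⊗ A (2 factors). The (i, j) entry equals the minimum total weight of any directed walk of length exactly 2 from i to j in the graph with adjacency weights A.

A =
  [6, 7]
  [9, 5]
A^⊗2 =
  [12, 12]
  [14, 10]

Each entry (A^⊗2)_ij equals the minimum over all length-2 walks i = v_0 → v_1 → … → v_2 = j of Σ_t A[v_t][v_{t+1}]. For example, for (i, j) = (0, 1) we minimise over 2 possible intermediate vertex sequences; the minimum is 12, attained along the walk 0 → 1 → 1.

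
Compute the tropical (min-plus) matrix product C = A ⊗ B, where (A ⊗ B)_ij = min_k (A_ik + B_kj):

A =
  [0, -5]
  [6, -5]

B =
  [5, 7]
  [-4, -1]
A ⊗ B =
  [-9, -6]
  [-9, -6]

Apply the min-plus product entry-by-entry:
  C[0][0] = min over k of (A[0][0] + B[0][0] = 0 + 5 = 5, A[0][1] + B[1][0] = -5 + -4 = -9) = -9 (attained at k = 1)
  C[0][1] = min over k of (A[0][0] + B[0][1] = 0 + 7 = 7, A[0][1] + B[1][1] = -5 + -1 = -6) = -6 (attained at k = 1)
  C[1][0] = min over k of (A[1][0] + B[0][0] = 6 + 5 = 11, A[1][1] + B[1][0] = -5 + -4 = -9) = -9 (attained at k = 1)
  C[1][1] = min over k of (A[1][0] + B[0][1] = 6 + 7 = 13, A[1][1] + B[1][1] = -5 + -1 = -6) = -6 (attained at k = 1)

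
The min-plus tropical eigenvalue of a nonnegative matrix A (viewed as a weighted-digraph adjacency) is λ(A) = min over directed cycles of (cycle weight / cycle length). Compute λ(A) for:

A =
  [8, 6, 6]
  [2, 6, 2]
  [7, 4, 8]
λ(A) = 3

Enumerate directed cycles and compute their means (weight / length). Sample:
  cycle 0 → 0: weight = 8, length = 1, mean = 8/1 ≈ 8.000
  cycle 1 → 1: weight = 6, length = 1, mean = 6/1 ≈ 6.000
  cycle 2 → 2: weight = 8, length = 1, mean = 8/1 ≈ 8.000
  cycle 0 → 1 → 0: weight = 8, length = 2, mean = 8/2 ≈ 4.000
  cycle 0 → 2 → 0: weight = 13, length = 2, mean = 13/2 ≈ 6.500
  cycle 1 → 0 → 1: weight = 8, length = 2, mean = 8/2 ≈ 4.000
Minimum mean = 3.000, attained e.g. along the cycle 1 → 2 → 1 with weight 6 and length 2. So λ(A) = 6/2 = 3.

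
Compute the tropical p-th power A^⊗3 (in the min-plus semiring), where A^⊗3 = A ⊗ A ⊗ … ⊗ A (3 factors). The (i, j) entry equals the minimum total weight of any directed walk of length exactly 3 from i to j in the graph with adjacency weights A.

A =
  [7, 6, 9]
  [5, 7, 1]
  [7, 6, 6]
A^⊗3 =
  [14, 13, 13]
  [12, 13, 8]
  [14, 13, 13]

Each entry (A^⊗3)_ij equals the minimum over all length-3 walks i = v_0 → v_1 → … → v_3 = j of Σ_t A[v_t][v_{t+1}]. For example, for (i, j) = (0, 2) we minimise over 9 possible intermediate vertex sequences; the minimum is 13, attained along the walk 0 → 1 → 2 → 2.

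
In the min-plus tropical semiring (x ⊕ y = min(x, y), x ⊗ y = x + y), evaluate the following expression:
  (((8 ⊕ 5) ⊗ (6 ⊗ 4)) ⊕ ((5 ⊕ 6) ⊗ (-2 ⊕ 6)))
(((8 ⊕ 5) ⊗ (6 ⊗ 4)) ⊕ ((5 ⊕ 6) ⊗ (-2 ⊕ 6))) = 3

Expand innermost to outermost. Recall ⊕ takes the minimum of its arguments and ⊗ takes their sum. Working out the expression (((8 ⊕ 5) ⊗ (6 ⊗ 4)) ⊕ ((5 ⊕ 6) ⊗ (-2 ⊕ 6))) gives 3.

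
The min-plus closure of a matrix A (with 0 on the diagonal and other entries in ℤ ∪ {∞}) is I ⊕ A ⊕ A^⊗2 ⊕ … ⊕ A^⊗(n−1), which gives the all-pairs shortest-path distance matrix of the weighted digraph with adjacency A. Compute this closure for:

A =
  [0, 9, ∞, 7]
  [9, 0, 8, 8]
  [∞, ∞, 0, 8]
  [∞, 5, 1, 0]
Closure =
  [0, 9, 8, 7]
  [9, 0, 8, 8]
  [22, 13, 0, 8]
  [14, 5, 1, 0]

This is the Floyd-Warshall all-pairs shortest-path computation. For each intermediate vertex k = 0, 1, …, 3, update dist[i][j] ← min(dist[i][j], dist[i][k] + dist[k][j]). The final matrix gives, for each (i, j), the minimum total weight of any directed path from i to j (possibly empty when i = j).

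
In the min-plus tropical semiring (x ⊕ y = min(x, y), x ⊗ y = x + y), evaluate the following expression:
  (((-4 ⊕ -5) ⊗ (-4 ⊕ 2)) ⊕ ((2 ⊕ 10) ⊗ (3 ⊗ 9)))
(((-4 ⊕ -5) ⊗ (-4 ⊕ 2)) ⊕ ((2 ⊕ 10) ⊗ (3 ⊗ 9))) = -9

Expand innermost to outermost. Recall ⊕ takes the minimum of its arguments and ⊗ takes their sum. Working out the expression (((-4 ⊕ -5) ⊗ (-4 ⊕ 2)) ⊕ ((2 ⊕ 10) ⊗ (3 ⊗ 9))) gives -9.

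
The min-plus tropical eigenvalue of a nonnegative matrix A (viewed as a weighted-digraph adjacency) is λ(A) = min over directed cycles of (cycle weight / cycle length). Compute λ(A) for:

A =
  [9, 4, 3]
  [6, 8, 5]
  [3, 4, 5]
λ(A) = 3

Enumerate directed cycles and compute their means (weight / length). Sample:
  cycle 0 → 0: weight = 9, length = 1, mean = 9/1 ≈ 9.000
  cycle 1 → 1: weight = 8, length = 1, mean = 8/1 ≈ 8.000
  cycle 2 → 2: weight = 5, length = 1, mean = 5/1 ≈ 5.000
  cycle 0 → 1 → 0: weight = 10, length = 2, mean = 10/2 ≈ 5.000
  cycle 0 → 2 → 0: weight = 6, length = 2, mean = 6/2 ≈ 3.000
  cycle 1 → 0 → 1: weight = 10, length = 2, mean = 10/2 ≈ 5.000
Minimum mean = 3.000, attained e.g. along the cycle 0 → 2 → 0 with weight 6 and length 2. So λ(A) = 6/2 = 3.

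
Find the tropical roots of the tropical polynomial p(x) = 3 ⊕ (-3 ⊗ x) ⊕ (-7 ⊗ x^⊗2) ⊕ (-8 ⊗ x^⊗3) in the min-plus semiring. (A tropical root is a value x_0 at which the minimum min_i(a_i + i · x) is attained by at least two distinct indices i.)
Roots: {1, 4, 6}

Each tropical root is a break point of the lower envelope of the lines y = a_i + i · x (there are 4 lines, with slopes 0, 1, ..., 3). Only the lines that attain the minimum somewhere contribute to roots; other lines are dominated. Here the surviving (envelope) indices are i = 3, i = 2, i = 1, i = 0.
Intersections between consecutive envelope lines give the roots: for adjacent envelope indices i < j the intersection is x = (a_i − a_j) / (j − i). Reading off the sorted break points: {1, 4, 6}.
Verification: at each break x_0, at least two indices attain the minimum of min_i(a_i + i · x_0).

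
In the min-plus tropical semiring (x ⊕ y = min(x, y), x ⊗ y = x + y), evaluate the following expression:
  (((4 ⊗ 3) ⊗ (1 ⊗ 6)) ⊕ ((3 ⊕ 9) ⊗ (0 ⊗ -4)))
(((4 ⊗ 3) ⊗ (1 ⊗ 6)) ⊕ ((3 ⊕ 9) ⊗ (0 ⊗ -4))) = -1

Expand innermost to outermost. Recall ⊕ takes the minimum of its arguments and ⊗ takes their sum. Working out the expression (((4 ⊗ 3) ⊗ (1 ⊗ 6)) ⊕ ((3 ⊕ 9) ⊗ (0 ⊗ -4))) gives -1.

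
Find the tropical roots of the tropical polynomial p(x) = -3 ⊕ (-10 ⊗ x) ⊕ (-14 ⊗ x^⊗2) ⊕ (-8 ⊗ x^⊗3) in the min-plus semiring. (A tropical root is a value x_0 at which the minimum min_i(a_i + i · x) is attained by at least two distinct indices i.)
Roots: {-6, 4, 7}

Each tropical root is a break point of the lower envelope of the lines y = a_i + i · x (there are 4 lines, with slopes 0, 1, ..., 3). Only the lines that attain the minimum somewhere contribute to roots; other lines are dominated. Here the surviving (envelope) indices are i = 3, i = 2, i = 1, i = 0.
Intersections between consecutive envelope lines give the roots: for adjacent envelope indices i < j the intersection is x = (a_i − a_j) / (j − i). Reading off the sorted break points: {-6, 4, 7}.
Verification: at each break x_0, at least two indices attain the minimum of min_i(a_i + i · x_0).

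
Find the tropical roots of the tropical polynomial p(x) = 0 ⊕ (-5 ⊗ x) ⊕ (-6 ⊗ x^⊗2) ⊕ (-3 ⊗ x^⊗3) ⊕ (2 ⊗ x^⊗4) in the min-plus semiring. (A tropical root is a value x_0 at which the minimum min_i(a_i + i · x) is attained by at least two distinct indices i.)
Roots: {-5, -3, 1, 5}

Each tropical root is a break point of the lower envelope of the lines y = a_i + i · x (there are 5 lines, with slopes 0, 1, ..., 4). Only the lines that attain the minimum somewhere contribute to roots; other lines are dominated. Here the surviving (envelope) indices are i = 4, i = 3, i = 2, i = 1, i = 0.
Intersections between consecutive envelope lines give the roots: for adjacent envelope indices i < j the intersection is x = (a_i − a_j) / (j − i). Reading off the sorted break points: {-5, -3, 1, 5}.
Verification: at each break x_0, at least two indices attain the minimum of min_i(a_i + i · x_0).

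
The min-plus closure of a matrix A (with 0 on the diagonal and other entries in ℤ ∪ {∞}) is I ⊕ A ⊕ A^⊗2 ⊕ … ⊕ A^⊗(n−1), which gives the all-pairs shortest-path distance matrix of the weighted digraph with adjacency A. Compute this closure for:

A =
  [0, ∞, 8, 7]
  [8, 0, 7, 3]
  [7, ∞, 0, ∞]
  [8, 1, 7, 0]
Closure =
  [0, 8, 8, 7]
  [8, 0, 7, 3]
  [7, 15, 0, 14]
  [8, 1, 7, 0]

This is the Floyd-Warshall all-pairs shortest-path computation. For each intermediate vertex k = 0, 1, …, 3, update dist[i][j] ← min(dist[i][j], dist[i][k] + dist[k][j]). The final matrix gives, for each (i, j), the minimum total weight of any directed path from i to j (possibly empty when i = j).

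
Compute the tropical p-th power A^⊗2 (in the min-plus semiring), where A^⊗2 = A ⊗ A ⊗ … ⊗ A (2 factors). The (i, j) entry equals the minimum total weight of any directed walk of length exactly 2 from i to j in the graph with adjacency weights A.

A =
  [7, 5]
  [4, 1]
A^⊗2 =
  [9, 6]
  [5, 2]

Each entry (A^⊗2)_ij equals the minimum over all length-2 walks i = v_0 → v_1 → … → v_2 = j of Σ_t A[v_t][v_{t+1}]. For example, for (i, j) = (0, 1) we minimise over 2 possible intermediate vertex sequences; the minimum is 6, attained along the walk 0 → 1 → 1.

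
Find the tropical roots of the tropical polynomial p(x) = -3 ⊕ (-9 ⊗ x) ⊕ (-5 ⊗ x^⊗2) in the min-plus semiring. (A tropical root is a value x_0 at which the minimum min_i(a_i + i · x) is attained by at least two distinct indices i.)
Roots: {-4, 6}

Each tropical root is a break point of the lower envelope of the lines y = a_i + i · x (there are 3 lines, with slopes 0, 1, ..., 2). Only the lines that attain the minimum somewhere contribute to roots; other lines are dominated. Here the surviving (envelope) indices are i = 2, i = 1, i = 0.
Intersections between consecutive envelope lines give the roots: for adjacent envelope indices i < j the intersection is x = (a_i − a_j) / (j − i). Reading off the sorted break points: {-4, 6}.
Verification: at each break x_0, at least two indices attain the minimum of min_i(a_i + i · x_0).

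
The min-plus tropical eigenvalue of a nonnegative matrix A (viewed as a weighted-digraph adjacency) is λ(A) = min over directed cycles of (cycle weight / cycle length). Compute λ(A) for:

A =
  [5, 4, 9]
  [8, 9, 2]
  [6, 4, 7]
λ(A) = 3

Enumerate directed cycles and compute their means (weight / length). Sample:
  cycle 0 → 0: weight = 5, length = 1, mean = 5/1 ≈ 5.000
  cycle 1 → 1: weight = 9, length = 1, mean = 9/1 ≈ 9.000
  cycle 2 → 2: weight = 7, length = 1, mean = 7/1 ≈ 7.000
  cycle 0 → 1 → 0: weight = 12, length = 2, mean = 12/2 ≈ 6.000
  cycle 0 → 2 → 0: weight = 15, length = 2, mean = 15/2 ≈ 7.500
  cycle 1 → 0 → 1: weight = 12, length = 2, mean = 12/2 ≈ 6.000
Minimum mean = 3.000, attained e.g. along the cycle 1 → 2 → 1 with weight 6 and length 2. So λ(A) = 6/2 = 3.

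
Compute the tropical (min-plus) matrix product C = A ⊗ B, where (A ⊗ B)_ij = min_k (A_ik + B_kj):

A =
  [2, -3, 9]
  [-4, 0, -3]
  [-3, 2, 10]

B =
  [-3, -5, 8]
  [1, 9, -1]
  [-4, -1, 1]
A ⊗ B =
  [-2, -3, -4]
  [-7, -9, -2]
  [-6, -8, 1]

Apply the min-plus product entry-by-entry:
  C[0][0] = min over k of (A[0][0] + B[0][0] = 2 + -3 = -1, A[0][1] + B[1][0] = -3 + 1 = -2, A[0][2] + B[2][0] = 9 + -4 = 5) = -2 (attained at k = 1)
  C[0][1] = min over k of (A[0][0] + B[0][1] = 2 + -5 = -3, A[0][1] + B[1][1] = -3 + 9 = 6, A[0][2] + B[2][1] = 9 + -1 = 8) = -3 (attained at k = 0)
  C[0][2] = min over k of (A[0][0] + B[0][2] = 2 + 8 = 10, A[0][1] + B[1][2] = -3 + -1 = -4, A[0][2] + B[2][2] = 9 + 1 = 10) = -4 (attained at k = 1)
  C[1][0] = min over k of (A[1][0] + B[0][0] = -4 + -3 = -7, A[1][1] + B[1][0] = 0 + 1 = 1, A[1][2] + B[2][0] = -3 + -4 = -7) = -7 (attained at k = 0)
  C[1][1] = min over k of (A[1][0] + B[0][1] = -4 + -5 = -9, A[1][1] + B[1][1] = 0 + 9 = 9, A[1][2] + B[2][1] = -3 + -1 = -4) = -9 (attained at k = 0)
  C[1][2] = min over k of (A[1][0] + B[0][2] = -4 + 8 = 4, A[1][1] + B[1][2] = 0 + -1 = -1, A[1][2] + B[2][2] = -3 + 1 = -2) = -2 (attained at k = 2)
  C[2][0] = min over k of (A[2][0] + B[0][0] = -3 + -3 = -6, A[2][1] + B[1][0] = 2 + 1 = 3, A[2][2] + B[2][0] = 10 + -4 = 6) = -6 (attained at k = 0)
  C[2][1] = min over k of (A[2][0] + B[0][1] = -3 + -5 = -8, A[2][1] + B[1][1] = 2 + 9 = 11, A[2][2] + B[2][1] = 10 + -1 = 9) = -8 (attained at k = 0)
  C[2][2] = min over k of (A[2][0] + B[0][2] = -3 + 8 = 5, A[2][1] + B[1][2] = 2 + -1 = 1, A[2][2] + B[2][2] = 10 + 1 = 11) = 1 (attained at k = 1)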